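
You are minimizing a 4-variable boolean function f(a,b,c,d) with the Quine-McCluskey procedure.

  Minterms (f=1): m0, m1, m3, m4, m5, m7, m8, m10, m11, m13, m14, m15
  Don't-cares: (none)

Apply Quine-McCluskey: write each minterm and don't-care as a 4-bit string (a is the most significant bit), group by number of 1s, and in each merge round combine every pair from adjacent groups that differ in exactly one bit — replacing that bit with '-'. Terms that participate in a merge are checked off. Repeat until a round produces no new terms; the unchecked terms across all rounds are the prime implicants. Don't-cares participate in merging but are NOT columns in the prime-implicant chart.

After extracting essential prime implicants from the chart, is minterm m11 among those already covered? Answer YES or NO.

YES

size-2^0 implicants → 0000(✓)  0001(✓)  0011(✓)  0100(✓)  0101(✓)  0111(✓)  1000(✓)  1010(✓)  1011(✓)  1101(✓)  1110(✓)  1111(✓)
size-2^1 implicants → -000  -011(✓)  -101(✓)  -111(✓)  0-00(✓)  0-01(✓)  0-11(✓)  00-1(✓)  000-(✓)  01-1(✓)  010-(✓)  1-10(✓)  1-11(✓)  10-0  101-(✓)  11-1(✓)  111-(✓)
size-2^2 implicants → --11  -1-1  0--1  0-0-  1-1-
Unchecked terms (primes): --11, -000, -1-1, 0--1, 0-0-, 1-1-, 10-0
Minterm coverage:
  m0 ⊆ -000,0-0-
  m1 ⊆ 0--1,0-0-
  m3 ⊆ --11,0--1
  m4 ⊆ 0-0- [E]
  m5 ⊆ -1-1,0--1,0-0-
  m7 ⊆ --11,-1-1,0--1
  m8 ⊆ -000,10-0
  m10 ⊆ 1-1-,10-0
  m11 ⊆ --11,1-1-
  m13 ⊆ -1-1 [E]
  m14 ⊆ 1-1- [E]
  m15 ⊆ --11,-1-1,1-1-
E = {-1-1, 0-0-, 1-1-}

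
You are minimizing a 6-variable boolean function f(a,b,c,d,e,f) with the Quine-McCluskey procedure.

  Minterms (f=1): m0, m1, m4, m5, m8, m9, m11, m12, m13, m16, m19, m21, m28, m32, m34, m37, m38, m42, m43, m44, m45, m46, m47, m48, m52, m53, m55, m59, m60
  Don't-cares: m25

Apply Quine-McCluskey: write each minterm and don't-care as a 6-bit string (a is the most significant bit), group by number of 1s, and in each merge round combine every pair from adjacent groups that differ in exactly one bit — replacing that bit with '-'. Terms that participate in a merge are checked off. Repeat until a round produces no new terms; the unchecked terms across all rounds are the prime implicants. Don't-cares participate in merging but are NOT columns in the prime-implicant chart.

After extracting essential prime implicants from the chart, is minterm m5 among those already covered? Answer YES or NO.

Round 0: 000000✓ 000001✓ 000100✓ 000101✓ 001000✓ 001001✓ 001011✓ 001100✓ 001101✓ 010000✓ 010011 010101✓ 011001✓ 011100✓ 100000✓ 100010✓ 100101✓ 100110✓ 101010✓ 101011✓ 101100✓ 101101✓ 101110✓ 101111✓ 110000✓ 110100✓ 110101✓ 110111✓ 111011✓ 111100✓
Round 1: -00000✓ -00101✓ -01011 -01100✓ -01101✓ -10000✓ -10101✓ -11100✓ 0-0000✓ 0-0101✓ 0-1001 0-1100✓ 00-000✓ 00-001✓ 00-100✓ 00-101✓ 000-00✓ 000-01✓ 00000-✓ 00010-✓ 001-00✓ 001-01✓ 0010-1 00100-✓ 00110-✓ 1-0000✓ 1-0101✓ 1-1011 1-1100✓ 10-010✓ 10-101✓ 10-110✓ 100-10✓ 1000-0 101-10✓ 101-11✓ 10101-✓ 1011-0✓ 1011-1✓ 10110-✓ 10111-✓ 11-100 110-00 1101-1 11010-
Round 2: --0000 --0101 --1100 -0-101 -0110- 00--00✓ 00--01✓ 00-00-✓ 00-10-✓ 000-0-✓ 001-0-✓ 10--10 101-1- 1011--
Round 3: 00--0-
PIs = {--0000, --0101, --1100, -0-101, -01011, -0110-, 0-1001, 00--0-, 0010-1, 010011, 1-1011, 10--10, 1000-0, 101-1-, 1011--, 11-100, 110-00, 1101-1, 11010-}
Coverage chart:
  m0: --0000,00--0-
  m1: 00--0- ←essential
  m4: 00--0- ←essential
  m5: --0101,-0-101,00--0-
  m8: 00--0- ←essential
  m9: 0-1001,00--0-,0010-1
  m11: -01011,0010-1
  m12: --1100,-0110-,00--0-
  m13: -0-101,-0110-,00--0-
  m16: --0000 ←essential
  m19: 010011 ←essential
  m21: --0101 ←essential
  m28: --1100 ←essential
  m32: --0000,1000-0
  m34: 10--10,1000-0
  m37: --0101,-0-101
  m38: 10--10 ←essential
  m42: 10--10,101-1-
  m43: -01011,1-1011,101-1-
  m44: --1100,-0110-,1011--
  m45: -0-101,-0110-,1011--
  m46: 10--10,101-1-,1011--
  m47: 101-1-,1011--
  m48: --0000,110-00
  m52: 11-100,110-00,11010-
  m53: --0101,1101-1,11010-
  m55: 1101-1 ←essential
  m59: 1-1011 ←essential
  m60: --1100,11-100
Essential: --0000, --0101, --1100, 00--0-, 010011, 1-1011, 10--10, 1101-1

YES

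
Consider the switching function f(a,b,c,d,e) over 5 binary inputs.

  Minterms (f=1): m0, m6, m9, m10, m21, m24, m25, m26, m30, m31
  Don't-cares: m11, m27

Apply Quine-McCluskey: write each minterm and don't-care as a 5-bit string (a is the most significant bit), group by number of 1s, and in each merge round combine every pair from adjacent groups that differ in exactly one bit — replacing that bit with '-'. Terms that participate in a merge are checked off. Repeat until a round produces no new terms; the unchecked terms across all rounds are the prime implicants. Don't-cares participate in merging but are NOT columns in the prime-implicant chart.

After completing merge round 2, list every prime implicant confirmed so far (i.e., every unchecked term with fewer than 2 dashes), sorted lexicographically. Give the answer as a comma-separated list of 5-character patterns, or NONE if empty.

00000, 00110, 10101

size-2^0 implicants → 00000  00110  01001(✓)  01010(✓)  01011(✓)  10101  11000(✓)  11001(✓)  11010(✓)  11011(✓)  11110(✓)  11111(✓)
size-2^1 implicants → -1001(✓)  -1010(✓)  -1011(✓)  010-1(✓)  0101-(✓)  11-10(✓)  11-11(✓)  110-0(✓)  110-1(✓)  1100-(✓)  1101-(✓)  1111-(✓)
size-2^2 implicants → -10-1  -101-  11-1-  110--
Unchecked terms (primes): -10-1, -101-, 00000, 00110, 10101, 11-1-, 110--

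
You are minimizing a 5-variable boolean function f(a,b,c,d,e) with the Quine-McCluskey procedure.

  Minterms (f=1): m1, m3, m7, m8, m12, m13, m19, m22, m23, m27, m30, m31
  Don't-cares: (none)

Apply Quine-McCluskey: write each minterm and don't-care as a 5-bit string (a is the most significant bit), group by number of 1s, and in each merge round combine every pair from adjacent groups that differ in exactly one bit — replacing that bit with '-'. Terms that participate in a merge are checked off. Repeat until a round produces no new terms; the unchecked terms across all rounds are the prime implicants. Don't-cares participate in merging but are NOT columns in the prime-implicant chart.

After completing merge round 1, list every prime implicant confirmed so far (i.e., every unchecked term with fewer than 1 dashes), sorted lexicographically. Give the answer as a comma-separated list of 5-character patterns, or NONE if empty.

Round 0: 00001✓ 00011✓ 00111✓ 01000✓ 01100✓ 01101✓ 10011✓ 10110✓ 10111✓ 11011✓ 11110✓ 11111✓
Round 1: -0011✓ -0111✓ 00-11✓ 000-1 01-00 0110- 1-011✓ 1-110✓ 1-111✓ 10-11✓ 1011-✓ 11-11✓ 1111-✓
Round 2: -0-11 1--11 1-11-
PIs = {-0-11, 000-1, 01-00, 0110-, 1--11, 1-11-}

NONE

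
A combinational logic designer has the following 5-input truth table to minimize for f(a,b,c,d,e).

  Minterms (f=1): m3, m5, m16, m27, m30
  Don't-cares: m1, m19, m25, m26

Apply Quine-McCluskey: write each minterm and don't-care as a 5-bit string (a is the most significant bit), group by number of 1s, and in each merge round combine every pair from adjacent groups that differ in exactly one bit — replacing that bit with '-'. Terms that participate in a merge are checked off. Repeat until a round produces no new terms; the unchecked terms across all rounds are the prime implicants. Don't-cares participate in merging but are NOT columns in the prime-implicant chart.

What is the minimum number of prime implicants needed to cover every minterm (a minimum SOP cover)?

5

[col 0] 00001*, 00011*, 00101*, 10000, 10011*, 11001*, 11010*, 11011*, 11110*
[col 1] -0011, 00-01, 000-1, 1-011, 11-10, 110-1, 1101-
Prime implicants: -0011, 00-01, 000-1, 1-011, 10000, 11-10, 110-1, 1101-
PI chart (minterm → PIs covering it):
  3 | -0011,000-1
  5 | 00-01  (sole → essential)
  16 | 10000  (sole → essential)
  27 | 1-011,110-1,1101-
  30 | 11-10  (sole → essential)
Essential prime implicants: 00-01, 10000, 11-10
Petrick residual → -0011, 1-011
Minimum SOP uses 5 PIs: b'c'de + a'b'd'e + ac'de + ab'c'd'e' + abde'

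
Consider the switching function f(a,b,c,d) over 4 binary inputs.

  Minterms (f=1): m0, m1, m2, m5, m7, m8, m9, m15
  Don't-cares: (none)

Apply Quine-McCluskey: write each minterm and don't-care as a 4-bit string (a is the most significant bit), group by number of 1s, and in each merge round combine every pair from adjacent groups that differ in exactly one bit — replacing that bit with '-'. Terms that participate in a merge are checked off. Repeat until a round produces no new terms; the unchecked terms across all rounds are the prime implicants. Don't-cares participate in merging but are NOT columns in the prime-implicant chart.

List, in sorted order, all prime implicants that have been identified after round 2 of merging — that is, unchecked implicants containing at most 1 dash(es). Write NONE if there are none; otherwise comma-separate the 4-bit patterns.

size-2^0 implicants → 0000(✓)  0001(✓)  0010(✓)  0101(✓)  0111(✓)  1000(✓)  1001(✓)  1111(✓)
size-2^1 implicants → -000(✓)  -001(✓)  -111  0-01  00-0  000-(✓)  01-1  100-(✓)
size-2^2 implicants → -00-
Unchecked terms (primes): -00-, -111, 0-01, 00-0, 01-1

-111, 0-01, 00-0, 01-1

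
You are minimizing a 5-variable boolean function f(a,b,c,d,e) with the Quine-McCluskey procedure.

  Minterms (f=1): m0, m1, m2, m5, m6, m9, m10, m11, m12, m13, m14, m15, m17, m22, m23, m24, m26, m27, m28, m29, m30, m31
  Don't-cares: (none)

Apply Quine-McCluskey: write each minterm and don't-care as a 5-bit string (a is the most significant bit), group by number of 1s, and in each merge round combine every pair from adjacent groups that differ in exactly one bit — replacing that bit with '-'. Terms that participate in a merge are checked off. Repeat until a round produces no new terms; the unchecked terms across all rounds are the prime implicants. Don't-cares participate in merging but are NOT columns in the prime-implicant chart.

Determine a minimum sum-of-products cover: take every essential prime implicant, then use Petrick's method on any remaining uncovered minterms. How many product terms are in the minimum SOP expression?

Round 0: 00000✓ 00001✓ 00010✓ 00101✓ 00110✓ 01001✓ 01010✓ 01011✓ 01100✓ 01101✓ 01110✓ 01111✓ 10001✓ 10110✓ 10111✓ 11000✓ 11010✓ 11011✓ 11100✓ 11101✓ 11110✓ 11111✓
Round 1: -0001 -0110✓ -1010✓ -1011✓ -1100✓ -1101✓ -1110✓ -1111✓ 0-001✓ 0-010✓ 0-101✓ 0-110✓ 00-01✓ 00-10✓ 000-0 0000- 01-01✓ 01-10✓ 01-11✓ 010-1✓ 0101-✓ 011-0✓ 011-1✓ 0110-✓ 0111-✓ 1-110✓ 1-111✓ 1011-✓ 11-00✓ 11-10✓ 11-11✓ 110-0✓ 1101-✓ 111-0✓ 111-1✓ 1110-✓ 1111-✓
Round 2: --110 -1-10✓ -1-11✓ -101-✓ -11-0✓ -11-1✓ -110-✓ -111-✓ 0--01 0--10 01--1 01-1-✓ 011--✓ 1-11- 11--0 11-1-✓ 111--✓
Round 3: -1-1- -11--
PIs = {--110, -0001, -1-1-, -11--, 0--01, 0--10, 000-0, 0000-, 01--1, 1-11-, 11--0}
Coverage chart:
  m0: 000-0,0000-
  m1: -0001,0--01,0000-
  m2: 0--10,000-0
  m5: 0--01 ←essential
  m6: --110,0--10
  m9: 0--01,01--1
  m10: -1-1-,0--10
  m11: -1-1-,01--1
  m12: -11-- ←essential
  m13: -11--,0--01,01--1
  m14: --110,-1-1-,-11--,0--10
  m15: -1-1-,-11--,01--1
  m17: -0001 ←essential
  m22: --110,1-11-
  m23: 1-11- ←essential
  m24: 11--0 ←essential
  m26: -1-1-,11--0
  m27: -1-1- ←essential
  m28: -11--,11--0
  m29: -11-- ←essential
  m30: --110,-1-1-,-11--,1-11-,11--0
  m31: -1-1-,-11--,1-11-
Essential: -0001, -1-1-, -11--, 0--01, 1-11-, 11--0
Petrick residual → --110, 000-0
Min cover (8 terms): cde' + b'c'd'e + bd + bc + a'd'e + a'b'c'e' + acd + abe'

8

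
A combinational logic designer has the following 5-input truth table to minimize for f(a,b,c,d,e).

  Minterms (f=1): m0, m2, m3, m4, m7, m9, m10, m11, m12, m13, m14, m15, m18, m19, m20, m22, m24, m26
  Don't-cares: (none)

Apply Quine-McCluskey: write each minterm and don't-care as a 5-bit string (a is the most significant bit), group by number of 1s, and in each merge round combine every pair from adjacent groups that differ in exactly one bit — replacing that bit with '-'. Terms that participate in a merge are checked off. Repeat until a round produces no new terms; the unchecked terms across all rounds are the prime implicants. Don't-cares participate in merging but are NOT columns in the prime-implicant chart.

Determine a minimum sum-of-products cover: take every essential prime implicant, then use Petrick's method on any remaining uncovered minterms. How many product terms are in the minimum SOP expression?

size-2^0 implicants → 00000(✓)  00010(✓)  00011(✓)  00100(✓)  00111(✓)  01001(✓)  01010(✓)  01011(✓)  01100(✓)  01101(✓)  01110(✓)  01111(✓)  10010(✓)  10011(✓)  10100(✓)  10110(✓)  11000(✓)  11010(✓)
size-2^1 implicants → -0010(✓)  -0011(✓)  -0100  -1010(✓)  0-010(✓)  0-011(✓)  0-100  0-111(✓)  00-00  00-11(✓)  000-0  0001-(✓)  01-01(✓)  01-10(✓)  01-11(✓)  010-1(✓)  0101-(✓)  011-0(✓)  011-1(✓)  0110-(✓)  0111-(✓)  1-010(✓)  10-10  1001-(✓)  101-0  110-0
size-2^2 implicants → --010  -001-  0--11  0-01-  01--1  01-1-  011--
Unchecked terms (primes): --010, -001-, -0100, 0--11, 0-01-, 0-100, 00-00, 000-0, 01--1, 01-1-, 011--, 10-10, 101-0, 110-0
Minterm coverage:
  m0 ⊆ 00-00,000-0
  m2 ⊆ --010,-001-,0-01-,000-0
  m3 ⊆ -001-,0--11,0-01-
  m4 ⊆ -0100,0-100,00-00
  m7 ⊆ 0--11 [E]
  m9 ⊆ 01--1 [E]
  m10 ⊆ --010,0-01-,01-1-
  m11 ⊆ 0--11,0-01-,01--1,01-1-
  m12 ⊆ 0-100,011--
  m13 ⊆ 01--1,011--
  m14 ⊆ 01-1-,011--
  m15 ⊆ 0--11,01--1,01-1-,011--
  m18 ⊆ --010,-001-,10-10
  m19 ⊆ -001- [E]
  m20 ⊆ -0100,101-0
  m22 ⊆ 10-10,101-0
  m24 ⊆ 110-0 [E]
  m26 ⊆ --010,110-0
E = {-001-, 0--11, 01--1, 110-0}
Petrick residual → --010, 00-00, 011--, 101-0
Cover = c'de' + b'c'd + a'de + a'b'd'e' + a'be + a'bc + ab'ce' + abc'e'  |cover|=8

8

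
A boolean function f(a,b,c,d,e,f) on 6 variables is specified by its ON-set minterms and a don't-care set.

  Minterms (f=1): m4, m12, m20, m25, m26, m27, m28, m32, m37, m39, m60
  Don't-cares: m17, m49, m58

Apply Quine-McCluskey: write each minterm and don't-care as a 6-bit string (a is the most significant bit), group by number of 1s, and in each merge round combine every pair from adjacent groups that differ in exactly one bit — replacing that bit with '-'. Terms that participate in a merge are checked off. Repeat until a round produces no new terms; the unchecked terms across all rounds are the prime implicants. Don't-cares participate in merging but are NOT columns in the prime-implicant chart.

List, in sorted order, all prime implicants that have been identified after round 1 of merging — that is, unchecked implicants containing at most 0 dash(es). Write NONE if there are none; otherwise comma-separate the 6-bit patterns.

100000

[col 0] 000100*, 001100*, 010001*, 010100*, 011001*, 011010*, 011011*, 011100*, 100000, 100101*, 100111*, 110001*, 111010*, 111100*
[col 1] -10001, -11010, -11100, 0-0100*, 0-1100*, 00-100*, 01-001, 01-100*, 0110-1, 01101-, 1001-1
[col 2] 0--100
Prime implicants: -10001, -11010, -11100, 0--100, 01-001, 0110-1, 01101-, 100000, 1001-1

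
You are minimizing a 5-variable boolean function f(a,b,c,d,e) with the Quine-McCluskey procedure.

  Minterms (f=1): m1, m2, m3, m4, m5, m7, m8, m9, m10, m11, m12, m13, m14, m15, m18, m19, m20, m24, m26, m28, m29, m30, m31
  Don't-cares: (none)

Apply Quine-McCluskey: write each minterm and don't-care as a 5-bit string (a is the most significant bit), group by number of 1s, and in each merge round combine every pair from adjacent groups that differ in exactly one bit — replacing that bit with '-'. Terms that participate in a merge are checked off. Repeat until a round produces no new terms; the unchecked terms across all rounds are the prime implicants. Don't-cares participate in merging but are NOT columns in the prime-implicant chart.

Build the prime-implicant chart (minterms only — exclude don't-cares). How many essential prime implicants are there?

5

[col 0] 00001*, 00010*, 00011*, 00100*, 00101*, 00111*, 01000*, 01001*, 01010*, 01011*, 01100*, 01101*, 01110*, 01111*, 10010*, 10011*, 10100*, 11000*, 11010*, 11100*, 11101*, 11110*, 11111*
[col 1] -0010*, -0011*, -0100*, -1000*, -1010*, -1100*, -1101*, -1110*, -1111*, 0-001*, 0-010*, 0-011*, 0-100*, 0-101*, 0-111*, 00-01*, 00-11*, 000-1*, 0001-*, 001-1*, 0010-*, 01-00*, 01-01*, 01-10*, 01-11*, 010-0*, 010-1*, 0100-*, 0101-*, 011-0*, 011-1*, 0110-*, 0111-*, 1-010*, 1-100*, 1001-*, 11-00*, 11-10*, 110-0*, 111-0*, 111-1*, 1110-*, 1111-*
[col 2] --010, --100, -001-, -1-00*, -1-10*, -10-0*, -11-0*, -11-1*, -110-*, -111-*, 0--01*, 0--11*, 0-0-1*, 0-01-, 0-1-1*, 0-10-, 00--1*, 01--0*, 01--1*, 01-0-*, 01-1-*, 010--*, 011--*, 11--0*, 111--*
[col 3] -1--0, -11--, 0---1, 01---
Prime implicants: --010, --100, -001-, -1--0, -11--, 0---1, 0-01-, 0-10-, 01---
PI chart (minterm → PIs covering it):
  1 | 0---1  (sole → essential)
  2 | --010,-001-,0-01-
  3 | -001-,0---1,0-01-
  4 | --100,0-10-
  5 | 0---1,0-10-
  7 | 0---1  (sole → essential)
  8 | -1--0,01---
  9 | 0---1,01---
  10 | --010,-1--0,0-01-,01---
  11 | 0---1,0-01-,01---
  12 | --100,-1--0,-11--,0-10-,01---
  13 | -11--,0---1,0-10-,01---
  14 | -1--0,-11--,01---
  15 | -11--,0---1,01---
  18 | --010,-001-
  19 | -001-  (sole → essential)
  20 | --100  (sole → essential)
  24 | -1--0  (sole → essential)
  26 | --010,-1--0
  28 | --100,-1--0,-11--
  29 | -11--  (sole → essential)
  30 | -1--0,-11--
  31 | -11--  (sole → essential)
Essential prime implicants: --100, -001-, -1--0, -11--, 0---1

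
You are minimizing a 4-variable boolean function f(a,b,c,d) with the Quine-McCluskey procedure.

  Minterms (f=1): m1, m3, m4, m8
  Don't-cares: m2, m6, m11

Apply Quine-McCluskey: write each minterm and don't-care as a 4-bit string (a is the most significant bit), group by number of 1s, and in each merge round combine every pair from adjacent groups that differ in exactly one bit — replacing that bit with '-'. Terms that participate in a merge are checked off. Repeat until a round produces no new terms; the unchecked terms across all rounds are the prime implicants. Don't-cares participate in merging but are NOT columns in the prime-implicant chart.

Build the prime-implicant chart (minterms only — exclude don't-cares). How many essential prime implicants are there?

3

Round 0: 0001✓ 0010✓ 0011✓ 0100✓ 0110✓ 1000 1011✓
Round 1: -011 0-10 00-1 001- 01-0
PIs = {-011, 0-10, 00-1, 001-, 01-0, 1000}
Coverage chart:
  m1: 00-1 ←essential
  m3: -011,00-1,001-
  m4: 01-0 ←essential
  m8: 1000 ←essential
Essential: 00-1, 01-0, 1000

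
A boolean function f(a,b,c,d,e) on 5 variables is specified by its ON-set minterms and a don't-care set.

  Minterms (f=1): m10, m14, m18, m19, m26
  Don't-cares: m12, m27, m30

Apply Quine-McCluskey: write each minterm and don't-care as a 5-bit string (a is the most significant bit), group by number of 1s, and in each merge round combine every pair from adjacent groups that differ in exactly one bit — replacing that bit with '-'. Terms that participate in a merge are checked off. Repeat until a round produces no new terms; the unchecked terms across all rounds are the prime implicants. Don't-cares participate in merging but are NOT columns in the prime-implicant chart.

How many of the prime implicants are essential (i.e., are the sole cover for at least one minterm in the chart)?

2

size-2^0 implicants → 01010(✓)  01100(✓)  01110(✓)  10010(✓)  10011(✓)  11010(✓)  11011(✓)  11110(✓)
size-2^1 implicants → -1010(✓)  -1110(✓)  01-10(✓)  011-0  1-010(✓)  1-011(✓)  1001-(✓)  11-10(✓)  1101-(✓)
size-2^2 implicants → -1-10  1-01-
Unchecked terms (primes): -1-10, 011-0, 1-01-
Minterm coverage:
  m10 ⊆ -1-10 [E]
  m14 ⊆ -1-10,011-0
  m18 ⊆ 1-01- [E]
  m19 ⊆ 1-01- [E]
  m26 ⊆ -1-10,1-01-
E = {-1-10, 1-01-}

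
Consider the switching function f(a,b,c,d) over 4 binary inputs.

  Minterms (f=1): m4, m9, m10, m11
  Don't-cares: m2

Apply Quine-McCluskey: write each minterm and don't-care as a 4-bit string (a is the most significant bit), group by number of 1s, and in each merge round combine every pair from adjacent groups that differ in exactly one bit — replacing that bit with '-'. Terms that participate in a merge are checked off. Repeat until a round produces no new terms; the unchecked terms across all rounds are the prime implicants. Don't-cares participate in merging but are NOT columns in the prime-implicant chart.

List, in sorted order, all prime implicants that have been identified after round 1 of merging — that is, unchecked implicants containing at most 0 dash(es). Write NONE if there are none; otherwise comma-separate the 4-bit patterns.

[col 0] 0010*, 0100, 1001*, 1010*, 1011*
[col 1] -010, 10-1, 101-
Prime implicants: -010, 0100, 10-1, 101-

0100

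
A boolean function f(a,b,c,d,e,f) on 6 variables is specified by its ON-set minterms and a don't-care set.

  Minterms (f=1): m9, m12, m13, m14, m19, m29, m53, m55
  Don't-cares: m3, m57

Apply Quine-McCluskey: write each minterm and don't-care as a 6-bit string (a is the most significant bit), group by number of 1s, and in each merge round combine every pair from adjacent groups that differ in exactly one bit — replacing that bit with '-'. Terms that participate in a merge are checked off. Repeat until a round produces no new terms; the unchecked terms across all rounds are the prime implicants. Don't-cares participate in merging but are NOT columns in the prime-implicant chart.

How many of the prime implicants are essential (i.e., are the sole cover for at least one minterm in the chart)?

5

size-2^0 implicants → 000011(✓)  001001(✓)  001100(✓)  001101(✓)  001110(✓)  010011(✓)  011101(✓)  110101(✓)  110111(✓)  111001
size-2^1 implicants → 0-0011  0-1101  001-01  0011-0  00110-  1101-1
Unchecked terms (primes): 0-0011, 0-1101, 001-01, 0011-0, 00110-, 1101-1, 111001
Minterm coverage:
  m9 ⊆ 001-01 [E]
  m12 ⊆ 0011-0,00110-
  m13 ⊆ 0-1101,001-01,00110-
  m14 ⊆ 0011-0 [E]
  m19 ⊆ 0-0011 [E]
  m29 ⊆ 0-1101 [E]
  m53 ⊆ 1101-1 [E]
  m55 ⊆ 1101-1 [E]
E = {0-0011, 0-1101, 001-01, 0011-0, 1101-1}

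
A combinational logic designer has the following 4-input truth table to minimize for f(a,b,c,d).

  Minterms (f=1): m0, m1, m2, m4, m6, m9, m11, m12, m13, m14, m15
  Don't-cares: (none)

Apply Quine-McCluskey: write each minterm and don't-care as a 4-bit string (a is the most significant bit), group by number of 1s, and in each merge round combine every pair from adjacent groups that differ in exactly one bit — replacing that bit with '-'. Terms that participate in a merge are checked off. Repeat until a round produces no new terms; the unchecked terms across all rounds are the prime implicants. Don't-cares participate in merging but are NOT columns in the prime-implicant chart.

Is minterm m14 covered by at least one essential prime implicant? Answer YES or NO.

NO

size-2^0 implicants → 0000(✓)  0001(✓)  0010(✓)  0100(✓)  0110(✓)  1001(✓)  1011(✓)  1100(✓)  1101(✓)  1110(✓)  1111(✓)
size-2^1 implicants → -001  -100(✓)  -110(✓)  0-00(✓)  0-10(✓)  00-0(✓)  000-  01-0(✓)  1-01(✓)  1-11(✓)  10-1(✓)  11-0(✓)  11-1(✓)  110-(✓)  111-(✓)
size-2^2 implicants → -1-0  0--0  1--1  11--
Unchecked terms (primes): -001, -1-0, 0--0, 000-, 1--1, 11--
Minterm coverage:
  m0 ⊆ 0--0,000-
  m1 ⊆ -001,000-
  m2 ⊆ 0--0 [E]
  m4 ⊆ -1-0,0--0
  m6 ⊆ -1-0,0--0
  m9 ⊆ -001,1--1
  m11 ⊆ 1--1 [E]
  m12 ⊆ -1-0,11--
  m13 ⊆ 1--1,11--
  m14 ⊆ -1-0,11--
  m15 ⊆ 1--1,11--
E = {0--0, 1--1}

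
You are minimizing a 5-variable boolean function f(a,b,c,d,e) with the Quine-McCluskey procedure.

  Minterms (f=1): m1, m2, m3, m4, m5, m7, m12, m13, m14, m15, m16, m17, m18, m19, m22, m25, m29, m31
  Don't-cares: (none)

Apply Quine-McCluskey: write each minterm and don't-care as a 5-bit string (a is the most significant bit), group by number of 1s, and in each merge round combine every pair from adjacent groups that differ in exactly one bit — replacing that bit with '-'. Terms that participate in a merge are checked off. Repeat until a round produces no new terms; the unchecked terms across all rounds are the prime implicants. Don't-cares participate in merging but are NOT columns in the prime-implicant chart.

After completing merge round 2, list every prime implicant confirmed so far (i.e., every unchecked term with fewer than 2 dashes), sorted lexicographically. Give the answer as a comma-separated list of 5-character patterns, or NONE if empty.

1-001, 10-10, 11-01

Round 0: 00001✓ 00010✓ 00011✓ 00100✓ 00101✓ 00111✓ 01100✓ 01101✓ 01110✓ 01111✓ 10000✓ 10001✓ 10010✓ 10011✓ 10110✓ 11001✓ 11101✓ 11111✓
Round 1: -0001✓ -0010✓ -0011✓ -1101✓ -1111✓ 0-100✓ 0-101✓ 0-111✓ 00-01✓ 00-11✓ 000-1✓ 0001-✓ 001-1✓ 0010-✓ 011-0✓ 011-1✓ 0110-✓ 0111-✓ 1-001 10-10 100-0✓ 100-1✓ 1000-✓ 1001-✓ 11-01 111-1✓
Round 2: -00-1 -001- -11-1 0-1-1 0-10- 00--1 011-- 100--
PIs = {-00-1, -001-, -11-1, 0-1-1, 0-10-, 00--1, 011--, 1-001, 10-10, 100--, 11-01}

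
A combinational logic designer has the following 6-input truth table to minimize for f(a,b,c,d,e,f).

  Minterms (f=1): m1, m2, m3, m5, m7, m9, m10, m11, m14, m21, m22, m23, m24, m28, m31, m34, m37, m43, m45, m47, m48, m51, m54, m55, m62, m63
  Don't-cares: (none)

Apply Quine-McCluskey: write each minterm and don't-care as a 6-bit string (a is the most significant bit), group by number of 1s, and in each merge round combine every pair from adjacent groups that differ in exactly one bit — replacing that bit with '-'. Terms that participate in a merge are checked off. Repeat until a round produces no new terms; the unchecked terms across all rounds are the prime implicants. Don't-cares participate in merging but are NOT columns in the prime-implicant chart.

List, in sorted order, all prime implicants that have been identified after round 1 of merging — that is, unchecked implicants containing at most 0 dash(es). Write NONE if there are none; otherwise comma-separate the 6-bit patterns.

110000

Round 0: 000001✓ 000010✓ 000011✓ 000101✓ 000111✓ 001001✓ 001010✓ 001011✓ 001110✓ 010101✓ 010110✓ 010111✓ 011000✓ 011100✓ 011111✓ 100010✓ 100101✓ 101011✓ 101101✓ 101111✓ 110000 110011✓ 110110✓ 110111✓ 111110✓ 111111✓
Round 1: -00010 -00101 -01011 -10110✓ -10111✓ -11111✓ 0-0101✓ 0-0111✓ 00-001✓ 00-010✓ 00-011✓ 000-01✓ 000-11✓ 0000-1✓ 00001-✓ 0001-1✓ 001-10 0010-1✓ 00101-✓ 01-111✓ 0101-1✓ 01011-✓ 011-00 1-1111 10-101 101-11 1011-1 11-110✓ 11-111✓ 110-11 11011-✓ 11111-✓
Round 2: -1-111 -1011- 0-01-1 00-0-1 00-01- 000--1 11-11-
PIs = {-00010, -00101, -01011, -1-111, -1011-, 0-01-1, 00-0-1, 00-01-, 000--1, 001-10, 011-00, 1-1111, 10-101, 101-11, 1011-1, 11-11-, 110-11, 110000}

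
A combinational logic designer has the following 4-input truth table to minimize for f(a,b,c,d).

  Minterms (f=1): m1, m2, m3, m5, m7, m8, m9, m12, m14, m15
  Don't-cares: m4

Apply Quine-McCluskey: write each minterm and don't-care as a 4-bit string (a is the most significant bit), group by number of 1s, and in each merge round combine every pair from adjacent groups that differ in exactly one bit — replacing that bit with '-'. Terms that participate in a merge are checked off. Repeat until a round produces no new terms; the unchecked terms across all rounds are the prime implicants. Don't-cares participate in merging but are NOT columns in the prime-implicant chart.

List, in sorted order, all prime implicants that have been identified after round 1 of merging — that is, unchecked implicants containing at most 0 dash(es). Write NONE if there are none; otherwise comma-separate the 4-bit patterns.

NONE

size-2^0 implicants → 0001(✓)  0010(✓)  0011(✓)  0100(✓)  0101(✓)  0111(✓)  1000(✓)  1001(✓)  1100(✓)  1110(✓)  1111(✓)
size-2^1 implicants → -001  -100  -111  0-01(✓)  0-11(✓)  00-1(✓)  001-  01-1(✓)  010-  1-00  100-  11-0  111-
size-2^2 implicants → 0--1
Unchecked terms (primes): -001, -100, -111, 0--1, 001-, 010-, 1-00, 100-, 11-0, 111-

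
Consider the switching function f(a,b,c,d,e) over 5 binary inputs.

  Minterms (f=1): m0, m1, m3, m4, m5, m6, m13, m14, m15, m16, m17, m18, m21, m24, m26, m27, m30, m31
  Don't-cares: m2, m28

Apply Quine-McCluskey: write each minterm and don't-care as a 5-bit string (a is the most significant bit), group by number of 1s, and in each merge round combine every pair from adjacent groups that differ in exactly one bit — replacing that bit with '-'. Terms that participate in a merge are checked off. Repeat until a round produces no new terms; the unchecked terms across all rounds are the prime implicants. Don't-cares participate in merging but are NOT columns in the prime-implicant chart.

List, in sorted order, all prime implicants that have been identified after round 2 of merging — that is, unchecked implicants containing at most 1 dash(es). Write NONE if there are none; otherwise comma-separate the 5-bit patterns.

0-101, 0-110, 011-1

Round 0: 00000✓ 00001✓ 00010✓ 00011✓ 00100✓ 00101✓ 00110✓ 01101✓ 01110✓ 01111✓ 10000✓ 10001✓ 10010✓ 10101✓ 11000✓ 11010✓ 11011✓ 11100✓ 11110✓ 11111✓
Round 1: -0000✓ -0001✓ -0010✓ -0101✓ -1110✓ -1111✓ 0-101 0-110 00-00✓ 00-01✓ 00-10✓ 000-0✓ 000-1✓ 0000-✓ 0001-✓ 001-0✓ 0010-✓ 011-1 0111-✓ 1-000✓ 1-010✓ 10-01✓ 100-0✓ 1000-✓ 11-00✓ 11-10✓ 11-11✓ 110-0✓ 1101-✓ 111-0✓ 1111-✓
Round 2: -0-01 -00-0 -000- -111- 00--0 00-0- 000-- 1-0-0 11--0 11-1-
PIs = {-0-01, -00-0, -000-, -111-, 0-101, 0-110, 00--0, 00-0-, 000--, 011-1, 1-0-0, 11--0, 11-1-}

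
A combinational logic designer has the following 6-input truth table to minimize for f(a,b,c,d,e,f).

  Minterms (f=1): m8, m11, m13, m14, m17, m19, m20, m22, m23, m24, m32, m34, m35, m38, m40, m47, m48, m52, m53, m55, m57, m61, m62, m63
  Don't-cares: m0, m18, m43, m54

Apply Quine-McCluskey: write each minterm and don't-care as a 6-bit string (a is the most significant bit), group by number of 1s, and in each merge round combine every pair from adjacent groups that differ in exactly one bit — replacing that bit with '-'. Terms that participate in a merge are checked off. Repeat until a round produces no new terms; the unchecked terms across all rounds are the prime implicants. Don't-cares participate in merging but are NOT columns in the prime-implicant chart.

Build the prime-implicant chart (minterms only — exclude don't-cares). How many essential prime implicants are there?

9

size-2^0 implicants → 000000(✓)  001000(✓)  001011(✓)  001101  001110  010001(✓)  010010(✓)  010011(✓)  010100(✓)  010110(✓)  010111(✓)  011000(✓)  100000(✓)  100010(✓)  100011(✓)  100110(✓)  101000(✓)  101011(✓)  101111(✓)  110000(✓)  110100(✓)  110101(✓)  110110(✓)  110111(✓)  111001(✓)  111101(✓)  111110(✓)  111111(✓)
size-2^1 implicants → -00000(✓)  -01000(✓)  -01011  -10100(✓)  -10110(✓)  -10111(✓)  0-1000  00-000(✓)  010-10(✓)  010-11(✓)  0100-1  01001-(✓)  0101-0(✓)  01011-(✓)  1-0000  1-0110  1-1111  10-000(✓)  10-011  100-10  1000-0  10001-  101-11  11-101(✓)  11-110(✓)  11-111(✓)  110-00  1101-0(✓)  1101-1(✓)  11010-(✓)  11011-(✓)  111-01  1111-1(✓)  11111-(✓)
size-2^2 implicants → -0-000  -101-0  -1011-  010-1-  11-1-1  11-11-  1101--
Unchecked terms (primes): -0-000, -01011, -101-0, -1011-, 0-1000, 001101, 001110, 010-1-, 0100-1, 1-0000, 1-0110, 1-1111, 10-011, 100-10, 1000-0, 10001-, 101-11, 11-1-1, 11-11-, 110-00, 1101--, 111-01
Minterm coverage:
  m8 ⊆ -0-000,0-1000
  m11 ⊆ -01011 [E]
  m13 ⊆ 001101 [E]
  m14 ⊆ 001110 [E]
  m17 ⊆ 0100-1 [E]
  m19 ⊆ 010-1-,0100-1
  m20 ⊆ -101-0 [E]
  m22 ⊆ -101-0,-1011-,010-1-
  m23 ⊆ -1011-,010-1-
  m24 ⊆ 0-1000 [E]
  m32 ⊆ -0-000,1-0000,1000-0
  m34 ⊆ 100-10,1000-0,10001-
  m35 ⊆ 10-011,10001-
  m38 ⊆ 1-0110,100-10
  m40 ⊆ -0-000 [E]
  m47 ⊆ 1-1111,101-11
  m48 ⊆ 1-0000,110-00
  m52 ⊆ -101-0,110-00,1101--
  m53 ⊆ 11-1-1,1101--
  m55 ⊆ -1011-,11-1-1,11-11-,1101--
  m57 ⊆ 111-01 [E]
  m61 ⊆ 11-1-1,111-01
  m62 ⊆ 11-11- [E]
  m63 ⊆ 1-1111,11-1-1,11-11-
E = {-0-000, -01011, -101-0, 0-1000, 001101, 001110, 0100-1, 11-11-, 111-01}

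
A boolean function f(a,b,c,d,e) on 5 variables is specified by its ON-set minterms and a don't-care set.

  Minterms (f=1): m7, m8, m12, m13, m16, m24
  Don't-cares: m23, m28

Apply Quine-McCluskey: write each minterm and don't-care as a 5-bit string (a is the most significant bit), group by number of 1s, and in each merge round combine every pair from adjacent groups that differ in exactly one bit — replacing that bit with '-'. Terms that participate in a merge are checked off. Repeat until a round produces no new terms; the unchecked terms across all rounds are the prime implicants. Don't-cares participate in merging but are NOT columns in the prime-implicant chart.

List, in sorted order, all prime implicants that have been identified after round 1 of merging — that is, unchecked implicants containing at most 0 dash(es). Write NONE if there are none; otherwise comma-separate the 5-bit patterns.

Round 0: 00111✓ 01000✓ 01100✓ 01101✓ 10000✓ 10111✓ 11000✓ 11100✓
Round 1: -0111 -1000✓ -1100✓ 01-00✓ 0110- 1-000 11-00✓
Round 2: -1-00
PIs = {-0111, -1-00, 0110-, 1-000}

NONE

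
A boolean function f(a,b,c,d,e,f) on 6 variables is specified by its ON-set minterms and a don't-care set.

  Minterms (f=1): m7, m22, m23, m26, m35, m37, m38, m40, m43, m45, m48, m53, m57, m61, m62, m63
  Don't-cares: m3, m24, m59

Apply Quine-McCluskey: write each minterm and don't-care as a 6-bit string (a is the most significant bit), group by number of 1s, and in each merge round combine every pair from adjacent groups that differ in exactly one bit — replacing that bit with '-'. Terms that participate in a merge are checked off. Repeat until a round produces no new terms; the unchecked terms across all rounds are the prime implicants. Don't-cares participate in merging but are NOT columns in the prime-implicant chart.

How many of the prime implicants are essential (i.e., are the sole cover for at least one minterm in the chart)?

[col 0] 000011*, 000111*, 010110*, 010111*, 011000*, 011010*, 100011*, 100101*, 100110, 101000, 101011*, 101101*, 110000, 110101*, 111001*, 111011*, 111101*, 111110*, 111111*
[col 1] -00011, 0-0111, 000-11, 01011-, 0110-0, 1-0101*, 1-1011, 1-1101*, 10-011, 10-101*, 11-101*, 111-01*, 111-11*, 1110-1*, 1111-1*, 11111-
[col 2] 1--101, 111--1
Prime implicants: -00011, 0-0111, 000-11, 01011-, 0110-0, 1--101, 1-1011, 10-011, 100110, 101000, 110000, 111--1, 11111-
PI chart (minterm → PIs covering it):
  7 | 0-0111,000-11
  22 | 01011-  (sole → essential)
  23 | 0-0111,01011-
  26 | 0110-0  (sole → essential)
  35 | -00011,10-011
  37 | 1--101  (sole → essential)
  38 | 100110  (sole → essential)
  40 | 101000  (sole → essential)
  43 | 1-1011,10-011
  45 | 1--101  (sole → essential)
  48 | 110000  (sole → essential)
  53 | 1--101  (sole → essential)
  57 | 111--1  (sole → essential)
  61 | 1--101,111--1
  62 | 11111-  (sole → essential)
  63 | 111--1,11111-
Essential prime implicants: 01011-, 0110-0, 1--101, 100110, 101000, 110000, 111--1, 11111-

8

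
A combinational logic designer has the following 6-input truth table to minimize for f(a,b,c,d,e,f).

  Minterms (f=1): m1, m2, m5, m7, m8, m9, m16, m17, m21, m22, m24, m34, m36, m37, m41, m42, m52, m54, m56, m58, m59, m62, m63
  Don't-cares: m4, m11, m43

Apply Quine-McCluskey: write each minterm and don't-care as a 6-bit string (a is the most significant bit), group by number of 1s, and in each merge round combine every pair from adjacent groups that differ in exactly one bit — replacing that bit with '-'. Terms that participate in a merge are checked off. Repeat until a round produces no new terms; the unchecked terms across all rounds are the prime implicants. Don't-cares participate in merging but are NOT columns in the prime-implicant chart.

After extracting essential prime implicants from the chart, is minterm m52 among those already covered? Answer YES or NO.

[col 0] 000001*, 000010*, 000100*, 000101*, 000111*, 001000*, 001001*, 001011*, 010000*, 010001*, 010101*, 010110*, 011000*, 100010*, 100100*, 100101*, 101001*, 101010*, 101011*, 110100*, 110110*, 111000*, 111010*, 111011*, 111110*, 111111*
[col 1] -00010, -00100*, -00101*, -01001*, -01011*, -10110, -11000, 0-0001*, 0-0101*, 0-1000, 00-001, 000-01*, 0001-1, 00010-*, 0010-1*, 00100-, 01-000, 010-01*, 01000-, 1-0100, 1-1010*, 1-1011*, 10-010, 10010-*, 1010-1*, 10101-*, 11-110, 1101-0, 111-10*, 111-11*, 1110-0, 11101-*, 11111-*
[col 2] -0010-, -010-1, 0-0-01, 1-101-, 111-1-
Prime implicants: -00010, -0010-, -010-1, -10110, -11000, 0-0-01, 0-1000, 00-001, 0001-1, 00100-, 01-000, 01000-, 1-0100, 1-101-, 10-010, 11-110, 1101-0, 111-1-, 1110-0
PI chart (minterm → PIs covering it):
  1 | 0-0-01,00-001
  2 | -00010  (sole → essential)
  5 | -0010-,0-0-01,0001-1
  7 | 0001-1  (sole → essential)
  8 | 0-1000,00100-
  9 | -010-1,00-001,00100-
  16 | 01-000,01000-
  17 | 0-0-01,01000-
  21 | 0-0-01  (sole → essential)
  22 | -10110  (sole → essential)
  24 | -11000,0-1000,01-000
  34 | -00010,10-010
  36 | -0010-,1-0100
  37 | -0010-  (sole → essential)
  41 | -010-1  (sole → essential)
  42 | 1-101-,10-010
  52 | 1-0100,1101-0
  54 | -10110,11-110,1101-0
  56 | -11000,1110-0
  58 | 1-101-,111-1-,1110-0
  59 | 1-101-,111-1-
  62 | 11-110,111-1-
  63 | 111-1-  (sole → essential)
Essential prime implicants: -00010, -0010-, -010-1, -10110, 0-0-01, 0001-1, 111-1-

NO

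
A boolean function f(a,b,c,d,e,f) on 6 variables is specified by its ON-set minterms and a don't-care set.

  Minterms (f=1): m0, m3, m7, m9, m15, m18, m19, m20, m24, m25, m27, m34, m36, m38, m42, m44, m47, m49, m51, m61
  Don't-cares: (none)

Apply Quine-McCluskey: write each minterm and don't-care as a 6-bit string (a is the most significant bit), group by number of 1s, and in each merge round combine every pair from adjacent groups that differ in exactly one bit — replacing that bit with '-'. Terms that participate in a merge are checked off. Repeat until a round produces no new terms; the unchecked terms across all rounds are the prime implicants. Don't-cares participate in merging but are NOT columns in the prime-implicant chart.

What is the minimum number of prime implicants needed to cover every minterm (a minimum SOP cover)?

13

Round 0: 000000 000011✓ 000111✓ 001001✓ 001111✓ 010010✓ 010011✓ 010100 011000✓ 011001✓ 011011✓ 100010✓ 100100✓ 100110✓ 101010✓ 101100✓ 101111✓ 110001✓ 110011✓ 111101
Round 1: -01111 -10011 0-0011 0-1001 00-111 000-11 01-011 01001- 0110-1 01100- 10-010 10-100 100-10 1001-0 1100-1
PIs = {-01111, -10011, 0-0011, 0-1001, 00-111, 000-11, 000000, 01-011, 01001-, 010100, 0110-1, 01100-, 10-010, 10-100, 100-10, 1001-0, 1100-1, 111101}
Coverage chart:
  m0: 000000 ←essential
  m3: 0-0011,000-11
  m7: 00-111,000-11
  m9: 0-1001 ←essential
  m15: -01111,00-111
  m18: 01001- ←essential
  m19: -10011,0-0011,01-011,01001-
  m20: 010100 ←essential
  m24: 01100- ←essential
  m25: 0-1001,0110-1,01100-
  m27: 01-011,0110-1
  m34: 10-010,100-10
  m36: 10-100,1001-0
  m38: 100-10,1001-0
  m42: 10-010 ←essential
  m44: 10-100 ←essential
  m47: -01111 ←essential
  m49: 1100-1 ←essential
  m51: -10011,1100-1
  m61: 111101 ←essential
Essential: -01111, 0-1001, 000000, 01001-, 010100, 01100-, 10-010, 10-100, 1100-1, 111101
Petrick residual → 000-11, 01-011, 100-10
Min cover (13 terms): b'cdef + a'cd'e'f + a'b'c'ef + a'b'c'd'e'f' + a'bd'ef + a'bc'd'e + a'bc'de'f' + a'bcd'e' + ab'd'ef' + ab'de'f' + ab'c'ef' + abc'd'f + abcde'f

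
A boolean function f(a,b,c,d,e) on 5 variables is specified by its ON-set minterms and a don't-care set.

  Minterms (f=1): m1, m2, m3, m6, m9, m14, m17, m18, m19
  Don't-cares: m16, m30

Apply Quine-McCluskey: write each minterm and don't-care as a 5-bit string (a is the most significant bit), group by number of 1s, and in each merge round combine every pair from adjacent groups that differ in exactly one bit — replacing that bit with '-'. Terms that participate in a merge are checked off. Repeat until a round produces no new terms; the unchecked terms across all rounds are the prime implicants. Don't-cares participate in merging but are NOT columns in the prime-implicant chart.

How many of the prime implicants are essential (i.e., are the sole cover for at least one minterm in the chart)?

size-2^0 implicants → 00001(✓)  00010(✓)  00011(✓)  00110(✓)  01001(✓)  01110(✓)  10000(✓)  10001(✓)  10010(✓)  10011(✓)  11110(✓)
size-2^1 implicants → -0001(✓)  -0010(✓)  -0011(✓)  -1110  0-001  0-110  00-10  000-1(✓)  0001-(✓)  100-0(✓)  100-1(✓)  1000-(✓)  1001-(✓)
size-2^2 implicants → -00-1  -001-  100--
Unchecked terms (primes): -00-1, -001-, -1110, 0-001, 0-110, 00-10, 100--
Minterm coverage:
  m1 ⊆ -00-1,0-001
  m2 ⊆ -001-,00-10
  m3 ⊆ -00-1,-001-
  m6 ⊆ 0-110,00-10
  m9 ⊆ 0-001 [E]
  m14 ⊆ -1110,0-110
  m17 ⊆ -00-1,100--
  m18 ⊆ -001-,100--
  m19 ⊆ -00-1,-001-,100--
E = {0-001}

1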